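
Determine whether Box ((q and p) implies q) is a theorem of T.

Tableau for the negation not Box ((q and p) implies q):
1. not Box ((q and p) implies q), w0
2. not ((q and p) implies q), w1
3. q and p, w1
4. not q, w1
5. q, w1
6. p, w1
Accessibility: w0Rw0, w0Rw1, w1Rw1
Branch closes: q and not q both at w1.
Every branch of the negation's tableau closes; the branch above is one of them.

Valid in T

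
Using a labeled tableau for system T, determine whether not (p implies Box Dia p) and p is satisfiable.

1. not (p implies Box Dia p) and p, 0
2. not (p implies Box Dia p), 0   [and-rule on 1]
3. p, 0   [and-rule on 1]
4. not Box Dia p, 0   [neg-implies-rule on 2]
5. not Dia p, 1   [neg-Box-rule on 4: fresh world 1, 0R1]
6. not p, 1   [neg-Dia-rule on 5 via 1R1]
Accessibility: 0R0, 0R1, 1R1

Yes, satisfiable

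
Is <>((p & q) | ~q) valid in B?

No, not valid

Tableau for the negation ~<>((p & q) | ~q):
1. ~<>((p & q) | ~q), u
2. ~((p & q) | ~q), u   [~<>-rule on 1 via uRu]
3. ~(p & q), u   [~|-rule on 2]
4. q, u   [~|-rule on 2]
5. ~p, u   [~&-rule on 3 (branches; this branch)]
Accessibility: uRu
The negation has an open branch (countermodel exists).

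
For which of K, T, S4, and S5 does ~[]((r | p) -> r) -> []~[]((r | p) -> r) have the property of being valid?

S5

S5-tableau for the negation ~(~[]((r | p) -> r) -> []~[]((r | p) -> r)):
1. ~(~[]((r | p) -> r) -> []~[]((r | p) -> r)), u
2. ~[]((r | p) -> r), u
3. ~[]~[]((r | p) -> r), u
4. ~((r | p) -> r), v
5. r | p, v
6. ~r, v
7. p, v
8. []((r | p) -> r), w
9. (r | p) -> r, u
10. (r | p) -> r, v
11. (r | p) -> r, w
12. ~(r | p), u
13. ~r, u
14. ~p, u
15. ~(r | p), v
16. ~p, v
Accessibility: uRu, uRv, uRw, vRu, vRv, vRw, wRu, wRv, wRw
Branch closes: p and ~p both at v.
Every branch closes (one shown): valid in S5.
S4-tableau for the negation ~(~[]((r | p) -> r) -> []~[]((r | p) -> r)):
1. ~(~[]((r | p) -> r) -> []~[]((r | p) -> r)), u
2. ~[]((r | p) -> r), u
3. ~[]~[]((r | p) -> r), u
4. ~((r | p) -> r), v
5. r | p, v
6. ~r, v
7. p, v
8. []((r | p) -> r), w
9. (r | p) -> r, w
10. r, w
Accessibility: uRu, uRv, uRw, vRv, wRw
Complete open branch: countermodel on an S4-frame, so not valid in S4, nor in K, T (the same frame is also a K-frame and a T-frame).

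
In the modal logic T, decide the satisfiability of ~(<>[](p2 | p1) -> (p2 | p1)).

Yes, satisfiable

1. ~(<>[](p2 | p1) -> (p2 | p1)), w0
2. <>[](p2 | p1), w0   [~->-rule on 1]
3. ~(p2 | p1), w0   [~->-rule on 1]
4. ~p2, w0   [~|-rule on 3]
5. ~p1, w0   [~|-rule on 3]
6. [](p2 | p1), w1   [<>-rule on 2: fresh world w1, w0Rw1]
7. p2 | p1, w1   [[]-rule on 6 via w1Rw1]
8. p1, w1   [|-rule on 7 (branches; this branch)]
Accessibility: w0Rw0, w0Rw1, w1Rw1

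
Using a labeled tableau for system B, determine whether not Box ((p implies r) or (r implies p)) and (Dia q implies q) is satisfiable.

1. not Box ((p implies r) or (r implies p)) and (Dia q implies q), 0
2. not Box ((p implies r) or (r implies p)), 0
3. Dia q implies q, 0
4. not Dia q, 0
5. not q, 0
6. not ((p implies r) or (r implies p)), 1
7. not (p implies r), 1
8. not (r implies p), 1
9. p, 1
10. not r, 1
11. r, 1
12. not p, 1
Accessibility: 0R0, 0R1, 1R0, 1R1
Branch closes: r and not r both at 1.
(One branch shown.) All branches close.

No, unsatisfiable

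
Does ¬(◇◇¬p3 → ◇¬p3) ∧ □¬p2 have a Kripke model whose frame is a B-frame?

Yes, satisfiable

1. ¬(◇◇¬p3 → ◇¬p3) ∧ □¬p2, u
2. ¬(◇◇¬p3 → ◇¬p3), u
3. □¬p2, u
4. ◇◇¬p3, u
5. ¬◇¬p3, u
6. ¬p2, u
7. p3, u
8. ◇¬p3, v
9. ¬p2, v
10. p3, v
11. ¬p3, w
Accessibility: uRu, uRv, vRu, vRv, vRw, wRv, wRw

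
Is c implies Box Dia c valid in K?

Not valid

Tableau for the negation not (c implies Box Dia c):
1. not (c implies Box Dia c), w0
2. c, w0
3. not Box Dia c, w0
4. not Dia c, w1
Accessibility: w0Rw1
The negation has an open branch (countermodel exists).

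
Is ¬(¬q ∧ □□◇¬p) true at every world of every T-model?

Invalid (countermodel exists)

Tableau for the negation ¬q ∧ □□◇¬p:
1. ¬q ∧ □□◇¬p, 0
2. ¬q, 0
3. □□◇¬p, 0
4. □◇¬p, 0
5. ◇¬p, 0
6. ¬p, 1
7. □◇¬p, 1
8. ◇¬p, 1
9. ¬p, 2
10. ◇¬p, 2
11. ¬p, 3
Accessibility: 0R0, 0R1, 1R1, 1R2, 2R2, 2R3, 3R3
The negation has an open branch (countermodel exists).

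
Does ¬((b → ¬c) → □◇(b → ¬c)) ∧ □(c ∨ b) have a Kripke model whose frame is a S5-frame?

Unsatisfiable

1. ¬((b → ¬c) → □◇(b → ¬c)) ∧ □(c ∨ b), u
2. ¬((b → ¬c) → □◇(b → ¬c)), u
3. □(c ∨ b), u
4. b → ¬c, u
5. ¬□◇(b → ¬c), u
6. c ∨ b, u
7. ¬c, u
8. b, u
9. ¬◇(b → ¬c), v
10. c ∨ b, v
11. ¬(b → ¬c), u
12. c, u
Accessibility: uRu, uRv, vRu, vRv
Branch closes: c and ¬c both at u.
(One branch shown.) All branches close.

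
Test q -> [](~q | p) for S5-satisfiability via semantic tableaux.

Satisfiable (open branch found)

1. q -> [](~q | p), u
2. [](~q | p), u
3. ~q | p, u
4. p, u
Accessibility: uRu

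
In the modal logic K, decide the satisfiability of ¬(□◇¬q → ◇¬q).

Satisfiable (open branch found)

1. ¬(□◇¬q → ◇¬q), w0
2. □◇¬q, w0
3. ¬◇¬q, w0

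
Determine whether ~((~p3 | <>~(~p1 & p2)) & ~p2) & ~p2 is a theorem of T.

Tableau for the negation ~(~((~p3 | <>~(~p1 & p2)) & ~p2) & ~p2):
1. ~(~((~p3 | <>~(~p1 & p2)) & ~p2) & ~p2), w0
2. p2, w0
Accessibility: w0Rw0
The negation has an open branch (countermodel exists).

Not valid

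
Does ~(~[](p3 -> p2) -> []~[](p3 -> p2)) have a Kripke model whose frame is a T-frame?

1. ~(~[](p3 -> p2) -> []~[](p3 -> p2)), 0
2. ~[](p3 -> p2), 0
3. ~[]~[](p3 -> p2), 0
4. ~(p3 -> p2), 1
5. p3, 1
6. ~p2, 1
7. [](p3 -> p2), 2
8. p3 -> p2, 2
9. p2, 2
Accessibility: 0R0, 0R1, 0R2, 1R1, 2R2

Satisfiable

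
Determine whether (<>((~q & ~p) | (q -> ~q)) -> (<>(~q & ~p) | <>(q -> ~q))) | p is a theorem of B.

Tableau for the negation ~((<>((~q & ~p) | (q -> ~q)) -> (<>(~q & ~p) | <>(q -> ~q))) | p):
1. ~((<>((~q & ~p) | (q -> ~q)) -> (<>(~q & ~p) | <>(q -> ~q))) | p), 0
2. ~(<>((~q & ~p) | (q -> ~q)) -> (<>(~q & ~p) | <>(q -> ~q))), 0   [~|-rule on 1]
3. ~p, 0   [~|-rule on 1]
4. <>((~q & ~p) | (q -> ~q)), 0   [~->-rule on 2]
5. ~(<>(~q & ~p) | <>(q -> ~q)), 0   [~->-rule on 2]
6. ~<>(~q & ~p), 0   [~|-rule on 5]
7. ~<>(q -> ~q), 0   [~|-rule on 5]
8. ~(~q & ~p), 0   [~<>-rule on 6 via 0R0]
9. ~(q -> ~q), 0   [~<>-rule on 7 via 0R0]
10. q, 0   [~->-rule on 9]
11. (~q & ~p) | (q -> ~q), 1   [<>-rule on 4: fresh world 1, 0R1]
12. ~(~q & ~p), 1   [~<>-rule on 6 via 0R1]
13. ~(q -> ~q), 1   [~<>-rule on 7 via 0R1]
14. q, 1   [~->-rule on 13]
15. q -> ~q, 1   [|-rule on 11 (branches; this branch)]
16. p, 1   [~&-rule on 12 (branches; this branch)]
17. ~q, 1   [->-rule on 15 (branches; this branch)]
Accessibility: 0R0, 0R1, 1R0, 1R1
Branch closes: q and ~q both at 1.
Every branch of the negation's tableau closes; the branch above is one of them.

Valid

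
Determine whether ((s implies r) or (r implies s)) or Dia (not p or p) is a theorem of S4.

Valid

Tableau for the negation not (((s implies r) or (r implies s)) or Dia (not p or p)):
1. not (((s implies r) or (r implies s)) or Dia (not p or p)), u
2. not ((s implies r) or (r implies s)), u
3. not Dia (not p or p), u
4. not (s implies r), u
5. not (r implies s), u
6. s, u
7. not r, u
8. r, u
9. not s, u
Accessibility: uRu
Branch closes: r and not r both at u.
Every branch of the negation's tableau closes; the branch above is one of them.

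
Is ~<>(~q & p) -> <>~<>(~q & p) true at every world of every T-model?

Tableau for the negation ~(~<>(~q & p) -> <>~<>(~q & p)):
1. ~(~<>(~q & p) -> <>~<>(~q & p)), u
2. ~<>(~q & p), u
3. ~<>~<>(~q & p), u
4. ~(~q & p), u
5. <>(~q & p), u
6. ~p, u
7. ~q & p, v
8. ~q, v
9. p, v
10. ~(~q & p), v
11. <>(~q & p), v
12. ~p, v
Accessibility: uRu, uRv, vRv
Branch closes: p and ~p both at v.
Every branch of the negation's tableau closes; the branch above is one of them.

Valid in T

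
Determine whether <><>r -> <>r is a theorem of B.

Invalid (countermodel exists)

Tableau for the negation ~(<><>r -> <>r):
1. ~(<><>r -> <>r), u
2. <><>r, u   [~->-rule on 1]
3. ~<>r, u   [~->-rule on 1]
4. ~r, u   [~<>-rule on 3 via uRu]
5. <>r, v   [<>-rule on 2: fresh world v, uRv]
6. ~r, v   [~<>-rule on 3 via uRv]
7. r, w   [<>-rule on 5: fresh world w, vRw]
Accessibility: uRu, uRv, vRu, vRv, vRw, wRv, wRw
The negation has an open branch (countermodel exists).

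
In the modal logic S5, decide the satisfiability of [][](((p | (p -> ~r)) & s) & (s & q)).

1. [][](((p | (p -> ~r)) & s) & (s & q)), 0
2. [](((p | (p -> ~r)) & s) & (s & q)), 0
3. ((p | (p -> ~r)) & s) & (s & q), 0
4. (p | (p -> ~r)) & s, 0
5. s & q, 0
6. p | (p -> ~r), 0
7. s, 0
8. q, 0
9. p -> ~r, 0
10. ~r, 0
Accessibility: 0R0

Satisfiable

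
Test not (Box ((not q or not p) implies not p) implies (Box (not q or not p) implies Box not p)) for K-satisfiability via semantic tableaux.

Unsatisfiable (every branch closes)

1. not (Box ((not q or not p) implies not p) implies (Box (not q or not p) implies Box not p)), 0
2. Box ((not q or not p) implies not p), 0   [neg-implies-rule on 1]
3. not (Box (not q or not p) implies Box not p), 0   [neg-implies-rule on 1]
4. Box (not q or not p), 0   [neg-implies-rule on 3]
5. not Box not p, 0   [neg-implies-rule on 3]
6. p, 1   [neg-Box-rule on 5: fresh world 1, 0R1]
7. (not q or not p) implies not p, 1   [Box-rule on 2 via 0R1]
8. not q or not p, 1   [Box-rule on 4 via 0R1]
9. not (not q or not p), 1   [implies-rule on 7 (branches; this branch)]
10. q, 1   [neg-or-rule on 9]
11. not p, 1   [or-rule on 8 (branches; this branch)]
Accessibility: 0R1
Branch closes: p and not p both at 1.
(One branch shown.) All branches close.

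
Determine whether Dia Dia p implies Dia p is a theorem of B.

Invalid (countermodel exists)

Tableau for the negation not (Dia Dia p implies Dia p):
1. not (Dia Dia p implies Dia p), w0
2. Dia Dia p, w0   [neg-implies-rule on 1]
3. not Dia p, w0   [neg-implies-rule on 1]
4. not p, w0   [neg-Dia-rule on 3 via w0Rw0]
5. Dia p, w1   [Dia-rule on 2: fresh world w1, w0Rw1]
6. not p, w1   [neg-Dia-rule on 3 via w0Rw1]
7. p, w2   [Dia-rule on 5: fresh world w2, w1Rw2]
Accessibility: w0Rw0, w0Rw1, w1Rw0, w1Rw1, w1Rw2, w2Rw1, w2Rw2
The negation has an open branch (countermodel exists).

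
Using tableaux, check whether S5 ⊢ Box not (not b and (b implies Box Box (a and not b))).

Tableau for the negation not Box not (not b and (b implies Box Box (a and not b))):
1. not Box not (not b and (b implies Box Box (a and not b))), 0
2. not b and (b implies Box Box (a and not b)), 1
3. not b, 1
4. b implies Box Box (a and not b), 1
5. Box Box (a and not b), 1
6. Box (a and not b), 0
7. Box (a and not b), 1
8. a and not b, 0
9. a, 0
10. not b, 0
11. a and not b, 1
12. a, 1
Accessibility: 0R0, 0R1, 1R0, 1R1
The negation has an open branch (countermodel exists).

Not valid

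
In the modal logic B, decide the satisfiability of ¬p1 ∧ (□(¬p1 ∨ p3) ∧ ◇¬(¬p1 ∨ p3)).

No, unsatisfiable

1. ¬p1 ∧ (□(¬p1 ∨ p3) ∧ ◇¬(¬p1 ∨ p3)), 0
2. ¬p1, 0
3. □(¬p1 ∨ p3) ∧ ◇¬(¬p1 ∨ p3), 0
4. □(¬p1 ∨ p3), 0
5. ◇¬(¬p1 ∨ p3), 0
6. ¬p1 ∨ p3, 0
7. p3, 0
8. ¬(¬p1 ∨ p3), 1
9. p1, 1
10. ¬p3, 1
11. ¬p1 ∨ p3, 1
12. p3, 1
Accessibility: 0R0, 0R1, 1R0, 1R1
Branch closes: p3 and ¬p3 both at 1.
(One branch shown.) All branches close.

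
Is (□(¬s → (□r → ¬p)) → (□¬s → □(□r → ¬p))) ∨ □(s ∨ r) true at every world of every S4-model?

Valid in S4

Tableau for the negation ¬((□(¬s → (□r → ¬p)) → (□¬s → □(□r → ¬p))) ∨ □(s ∨ r)):
1. ¬((□(¬s → (□r → ¬p)) → (□¬s → □(□r → ¬p))) ∨ □(s ∨ r)), 0
2. ¬(□(¬s → (□r → ¬p)) → (□¬s → □(□r → ¬p))), 0
3. ¬□(s ∨ r), 0
4. □(¬s → (□r → ¬p)), 0
5. ¬(□¬s → □(□r → ¬p)), 0
6. □¬s, 0
7. ¬□(□r → ¬p), 0
8. ¬s → (□r → ¬p), 0
9. ¬s, 0
10. □r → ¬p, 0
11. ¬□r, 0
12. ¬(s ∨ r), 1
13. ¬s, 1
14. ¬r, 1
15. ¬s → (□r → ¬p), 1
16. □r → ¬p, 1
17. ¬□r, 1
18. ¬(□r → ¬p), 2
19. □r, 2
20. p, 2
21. ¬s → (□r → ¬p), 2
22. ¬s, 2
23. r, 2
24. □r → ¬p, 2
25. ¬□r, 2
26. ¬r, 3
27. ¬s → (□r → ¬p), 3
28. ¬s, 3
29. □r → ¬p, 3
30. ¬p, 3
31. ¬r, 4
32. ¬s → (□r → ¬p), 4
33. ¬s, 4
34. □r → ¬p, 4
35. ¬p, 4
36. ¬r, 5
37. ¬s → (□r → ¬p), 5
38. ¬s, 5
39. r, 5
Accessibility: 0R0, 0R1, 0R2, 0R3, 0R4, 0R5, 1R1, 1R4, 2R2, 2R5, 3R3, 4R4, 5R5
Branch closes: r and ¬r both at 5.
All branches of the negation close; one closing branch shown above.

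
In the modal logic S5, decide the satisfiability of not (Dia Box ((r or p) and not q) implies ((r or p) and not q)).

No, unsatisfiable

1. not (Dia Box ((r or p) and not q) implies ((r or p) and not q)), u
2. Dia Box ((r or p) and not q), u
3. not ((r or p) and not q), u
4. not (r or p), u
5. not r, u
6. not p, u
7. Box ((r or p) and not q), v
8. (r or p) and not q, u
9. r or p, u
10. not q, u
11. (r or p) and not q, v
12. r or p, v
13. not q, v
14. p, u
Accessibility: uRu, uRv, vRu, vRv
Branch closes: p and not p both at u.
Every branch closes; the branch above is one of them.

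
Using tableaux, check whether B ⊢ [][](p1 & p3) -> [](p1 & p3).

Valid in B

Tableau for the negation ~([][](p1 & p3) -> [](p1 & p3)):
1. ~([][](p1 & p3) -> [](p1 & p3)), 0
2. [][](p1 & p3), 0
3. ~[](p1 & p3), 0
4. [](p1 & p3), 0
5. p1 & p3, 0
6. p1, 0
7. p3, 0
8. ~(p1 & p3), 1
9. [](p1 & p3), 1
10. p1 & p3, 1
11. p1, 1
12. p3, 1
13. ~p3, 1
Accessibility: 0R0, 0R1, 1R0, 1R1
Branch closes: p3 and ~p3 both at 1.
Every branch of the negation's tableau closes; the branch above is one of them.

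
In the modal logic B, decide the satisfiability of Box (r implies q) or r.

Satisfiable (open branch found)

1. Box (r implies q) or r, 0
2. r, 0   [or-rule on 1 (branches; this branch)]
Accessibility: 0R0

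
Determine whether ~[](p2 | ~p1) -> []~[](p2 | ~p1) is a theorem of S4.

Invalid (countermodel exists)

Tableau for the negation ~(~[](p2 | ~p1) -> []~[](p2 | ~p1)):
1. ~(~[](p2 | ~p1) -> []~[](p2 | ~p1)), 0
2. ~[](p2 | ~p1), 0   [~->-rule on 1]
3. ~[]~[](p2 | ~p1), 0   [~->-rule on 1]
4. ~(p2 | ~p1), 1   [~[]-rule on 2: fresh world 1, 0R1]
5. ~p2, 1   [~|-rule on 4]
6. p1, 1   [~|-rule on 4]
7. [](p2 | ~p1), 2   [~[]-rule on 3: fresh world 2, 0R2]
8. p2 | ~p1, 2   [[]-rule on 7 via 2R2]
9. ~p1, 2   [|-rule on 8 (branches; this branch)]
Accessibility: 0R0, 0R1, 0R2, 1R1, 2R2
The negation has an open branch (countermodel exists).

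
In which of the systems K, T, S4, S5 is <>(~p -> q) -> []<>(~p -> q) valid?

S5

S4-tableau for the negation ~(<>(~p -> q) -> []<>(~p -> q)):
1. ~(<>(~p -> q) -> []<>(~p -> q)), w0
2. <>(~p -> q), w0
3. ~[]<>(~p -> q), w0
4. ~p -> q, w1
5. q, w1
6. ~<>(~p -> q), w2
7. ~(~p -> q), w2
8. ~p, w2
9. ~q, w2
Accessibility: w0Rw0, w0Rw1, w0Rw2, w1Rw1, w2Rw2
Complete open branch: countermodel on an S4-frame, so not valid in S4, nor in K, T (the same frame is also a K-frame and a T-frame).
S5-tableau for the negation ~(<>(~p -> q) -> []<>(~p -> q)):
1. ~(<>(~p -> q) -> []<>(~p -> q)), w0
2. <>(~p -> q), w0
3. ~[]<>(~p -> q), w0
4. ~p -> q, w1
5. q, w1
6. ~<>(~p -> q), w2
7. ~(~p -> q), w0
8. ~p, w0
9. ~q, w0
10. ~(~p -> q), w1
11. ~p, w1
12. ~q, w1
Accessibility: w0Rw0, w0Rw1, w0Rw2, w1Rw0, w1Rw1, w1Rw2, w2Rw0, w2Rw1, w2Rw2
Branch closes: q and ~q both at w1.
Every branch closes (one shown): valid in S5.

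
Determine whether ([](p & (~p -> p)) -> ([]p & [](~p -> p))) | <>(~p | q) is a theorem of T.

Yes, valid

Tableau for the negation ~(([](p & (~p -> p)) -> ([]p & [](~p -> p))) | <>(~p | q)):
1. ~(([](p & (~p -> p)) -> ([]p & [](~p -> p))) | <>(~p | q)), w0
2. ~([](p & (~p -> p)) -> ([]p & [](~p -> p))), w0
3. ~<>(~p | q), w0
4. [](p & (~p -> p)), w0
5. ~([]p & [](~p -> p)), w0
6. ~(~p | q), w0
7. p, w0
8. ~q, w0
9. p & (~p -> p), w0
10. ~p -> p, w0
11. ~[](~p -> p), w0
12. ~(~p -> p), w1
13. ~p, w1
14. ~(~p | q), w1
15. p, w1
16. ~q, w1
Accessibility: w0Rw0, w0Rw1, w1Rw1
Branch closes: p and ~p both at w1.
All branches of the negation close; one closing branch shown above.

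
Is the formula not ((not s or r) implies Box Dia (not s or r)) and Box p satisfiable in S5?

Unsatisfiable (every branch closes)

1. not ((not s or r) implies Box Dia (not s or r)) and Box p, 0
2. not ((not s or r) implies Box Dia (not s or r)), 0
3. Box p, 0
4. not s or r, 0
5. not Box Dia (not s or r), 0
6. p, 0
7. r, 0
8. not Dia (not s or r), 1
9. p, 1
10. not (not s or r), 0
11. s, 0
12. not r, 0
Accessibility: 0R0, 0R1, 1R0, 1R1
Branch closes: r and not r both at 0.
(One branch shown.) All branches close.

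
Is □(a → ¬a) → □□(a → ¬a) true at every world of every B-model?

Tableau for the negation ¬(□(a → ¬a) → □□(a → ¬a)):
1. ¬(□(a → ¬a) → □□(a → ¬a)), u
2. □(a → ¬a), u   [¬→-rule on 1]
3. ¬□□(a → ¬a), u   [¬→-rule on 1]
4. a → ¬a, u   [□-rule on 2 via uRu]
5. ¬a, u   [→-rule on 4 (branches; this branch)]
6. ¬□(a → ¬a), v   [¬□-rule on 3: fresh world v, uRv]
7. a → ¬a, v   [□-rule on 2 via uRv]
8. ¬a, v   [→-rule on 7 (branches; this branch)]
9. ¬(a → ¬a), w   [¬□-rule on 6: fresh world w, vRw]
10. a, w   [¬→-rule on 9]
Accessibility: uRu, uRv, vRu, vRv, vRw, wRv, wRw
The negation has an open branch (countermodel exists).

No, not valid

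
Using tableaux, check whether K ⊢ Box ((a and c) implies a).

Tableau for the negation not Box ((a and c) implies a):
1. not Box ((a and c) implies a), 0
2. not ((a and c) implies a), 1   [neg-Box-rule on 1: fresh world 1, 0R1]
3. a and c, 1   [neg-implies-rule on 2]
4. not a, 1   [neg-implies-rule on 2]
5. a, 1   [and-rule on 3]
6. c, 1   [and-rule on 3]
Accessibility: 0R1
Branch closes: a and not a both at 1.
Every branch of the negation's tableau closes; the branch above is one of them.

Valid in K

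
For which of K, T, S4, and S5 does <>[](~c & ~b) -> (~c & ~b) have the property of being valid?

S5

S4-tableau for the negation ~(<>[](~c & ~b) -> (~c & ~b)):
1. ~(<>[](~c & ~b) -> (~c & ~b)), w0
2. <>[](~c & ~b), w0
3. ~(~c & ~b), w0
4. b, w0
5. [](~c & ~b), w1
6. ~c & ~b, w1
7. ~c, w1
8. ~b, w1
Accessibility: w0Rw0, w0Rw1, w1Rw1
Complete open branch: countermodel on an S4-frame, so not valid in S4, nor in K, T (the same frame is also a K-frame and a T-frame).
S5-tableau for the negation ~(<>[](~c & ~b) -> (~c & ~b)):
1. ~(<>[](~c & ~b) -> (~c & ~b)), w0
2. <>[](~c & ~b), w0
3. ~(~c & ~b), w0
4. b, w0
5. [](~c & ~b), w1
6. ~c & ~b, w0
7. ~c, w0
8. ~b, w0
Accessibility: w0Rw0, w0Rw1, w1Rw0, w1Rw1
Branch closes: b and ~b both at w0.
Every branch closes (one shown): valid in S5.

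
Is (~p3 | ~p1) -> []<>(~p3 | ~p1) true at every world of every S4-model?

Tableau for the negation ~((~p3 | ~p1) -> []<>(~p3 | ~p1)):
1. ~((~p3 | ~p1) -> []<>(~p3 | ~p1)), w0
2. ~p3 | ~p1, w0
3. ~[]<>(~p3 | ~p1), w0
4. ~p1, w0
5. ~<>(~p3 | ~p1), w1
6. ~(~p3 | ~p1), w1
7. p3, w1
8. p1, w1
Accessibility: w0Rw0, w0Rw1, w1Rw1
The negation has an open branch (countermodel exists).

No, not valid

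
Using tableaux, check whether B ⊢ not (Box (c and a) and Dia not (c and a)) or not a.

Tableau for the negation not (not (Box (c and a) and Dia not (c and a)) or not a):
1. not (not (Box (c and a) and Dia not (c and a)) or not a), w0
2. Box (c and a) and Dia not (c and a), w0
3. a, w0
4. Box (c and a), w0
5. Dia not (c and a), w0
6. c and a, w0
7. c, w0
8. not (c and a), w1
9. c and a, w1
10. c, w1
11. a, w1
12. not a, w1
Accessibility: w0Rw0, w0Rw1, w1Rw0, w1Rw1
Branch closes: a and not a both at w1.
Every branch of the negation's tableau closes; the branch above is one of them.

Valid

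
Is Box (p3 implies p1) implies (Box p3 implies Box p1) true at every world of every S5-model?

Valid

Tableau for the negation not (Box (p3 implies p1) implies (Box p3 implies Box p1)):
1. not (Box (p3 implies p1) implies (Box p3 implies Box p1)), u
2. Box (p3 implies p1), u
3. not (Box p3 implies Box p1), u
4. Box p3, u
5. not Box p1, u
6. p3 implies p1, u
7. p3, u
8. p1, u
9. not p1, v
10. p3 implies p1, v
11. p3, v
12. p1, v
Accessibility: uRu, uRv, vRu, vRv
Branch closes: p1 and not p1 both at v.
All branches of the negation close; one closing branch shown above.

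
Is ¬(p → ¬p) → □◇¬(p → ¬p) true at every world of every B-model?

Yes, valid

Tableau for the negation ¬(¬(p → ¬p) → □◇¬(p → ¬p)):
1. ¬(¬(p → ¬p) → □◇¬(p → ¬p)), u
2. ¬(p → ¬p), u
3. ¬□◇¬(p → ¬p), u
4. p, u
5. ¬◇¬(p → ¬p), v
6. p → ¬p, u
7. p → ¬p, v
8. ¬p, u
Accessibility: uRu, uRv, vRu, vRv
Branch closes: p and ¬p both at u.
Every branch of the negation's tableau closes; the branch above is one of them.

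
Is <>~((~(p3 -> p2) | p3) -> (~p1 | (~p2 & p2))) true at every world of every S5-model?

Invalid (countermodel exists)

Tableau for the negation ~<>~((~(p3 -> p2) | p3) -> (~p1 | (~p2 & p2))):
1. ~<>~((~(p3 -> p2) | p3) -> (~p1 | (~p2 & p2))), w0
2. (~(p3 -> p2) | p3) -> (~p1 | (~p2 & p2)), w0   [~<>-rule on 1 via w0Rw0]
3. ~p1 | (~p2 & p2), w0   [->-rule on 2 (branches; this branch)]
4. ~p1, w0   [|-rule on 3 (branches; this branch)]
Accessibility: w0Rw0
The negation has an open branch (countermodel exists).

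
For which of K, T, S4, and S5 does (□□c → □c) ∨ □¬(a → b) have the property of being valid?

T, S4, S5

K-tableau for the negation ¬((□□c → □c) ∨ □¬(a → b)):
1. ¬((□□c → □c) ∨ □¬(a → b)), w0
2. ¬(□□c → □c), w0
3. ¬□¬(a → b), w0
4. □□c, w0
5. ¬□c, w0
6. a → b, w1
7. □c, w1
8. b, w1
9. ¬c, w2
10. □c, w2
Accessibility: w0Rw1, w0Rw2
Complete open branch: countermodel on a K-frame, so not valid in K.
T-tableau for the negation ¬((□□c → □c) ∨ □¬(a → b)):
1. ¬((□□c → □c) ∨ □¬(a → b)), w0
2. ¬(□□c → □c), w0
3. ¬□¬(a → b), w0
4. □□c, w0
5. ¬□c, w0
6. □c, w0
7. c, w0
8. a → b, w1
9. □c, w1
10. c, w1
11. b, w1
12. ¬c, w2
13. □c, w2
14. c, w2
Accessibility: w0Rw0, w0Rw1, w0Rw2, w1Rw1, w2Rw2
Branch closes: c and ¬c both at w2.
Every branch closes (one shown): valid in T, hence also in S4, S5 (every theorem of T is a theorem of S4 and S5).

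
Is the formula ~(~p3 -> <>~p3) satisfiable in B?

1. ~(~p3 -> <>~p3), 0
2. ~p3, 0   [~->-rule on 1]
3. ~<>~p3, 0   [~->-rule on 1]
4. p3, 0   [~<>-rule on 3 via 0R0]
Accessibility: 0R0
Branch closes: p3 and ~p3 both at 0.
(One branch shown.) All branches close.

Unsatisfiable (every branch closes)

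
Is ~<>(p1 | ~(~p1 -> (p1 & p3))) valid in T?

Tableau for the negation <>(p1 | ~(~p1 -> (p1 & p3))):
1. <>(p1 | ~(~p1 -> (p1 & p3))), u
2. p1 | ~(~p1 -> (p1 & p3)), v
3. ~(~p1 -> (p1 & p3)), v
4. ~p1, v
5. ~(p1 & p3), v
6. ~p3, v
Accessibility: uRu, uRv, vRv
The negation has an open branch (countermodel exists).

No, not valid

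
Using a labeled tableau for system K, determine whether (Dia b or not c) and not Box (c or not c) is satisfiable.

1. (Dia b or not c) and not Box (c or not c), w0
2. Dia b or not c, w0
3. not Box (c or not c), w0
4. not c, w0
5. not (c or not c), w1
6. not c, w1
7. c, w1
Accessibility: w0Rw1
Branch closes: c and not c both at w1.
Every branch closes; the branch above is one of them.

Unsatisfiable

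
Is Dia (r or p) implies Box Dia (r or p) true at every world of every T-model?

Not valid

Tableau for the negation not (Dia (r or p) implies Box Dia (r or p)):
1. not (Dia (r or p) implies Box Dia (r or p)), u
2. Dia (r or p), u   [neg-implies-rule on 1]
3. not Box Dia (r or p), u   [neg-implies-rule on 1]
4. r or p, v   [Dia-rule on 2: fresh world v, uRv]
5. p, v   [or-rule on 4 (branches; this branch)]
6. not Dia (r or p), w   [neg-Box-rule on 3: fresh world w, uRw]
7. not (r or p), w   [neg-Dia-rule on 6 via wRw]
8. not r, w   [neg-or-rule on 7]
9. not p, w   [neg-or-rule on 7]
Accessibility: uRu, uRv, uRw, vRv, wRw
The negation has an open branch (countermodel exists).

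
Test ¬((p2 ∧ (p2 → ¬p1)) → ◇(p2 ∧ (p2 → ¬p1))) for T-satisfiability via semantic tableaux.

No, unsatisfiable

1. ¬((p2 ∧ (p2 → ¬p1)) → ◇(p2 ∧ (p2 → ¬p1))), 0
2. p2 ∧ (p2 → ¬p1), 0
3. ¬◇(p2 ∧ (p2 → ¬p1)), 0
4. p2, 0
5. p2 → ¬p1, 0
6. ¬(p2 ∧ (p2 → ¬p1)), 0
7. ¬p1, 0
8. ¬(p2 → ¬p1), 0
9. p1, 0
Accessibility: 0R0
Branch closes: p1 and ¬p1 both at 0.
(One branch shown.) All branches close.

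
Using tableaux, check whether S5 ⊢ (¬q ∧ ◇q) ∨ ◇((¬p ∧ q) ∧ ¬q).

No, not valid

Tableau for the negation ¬((¬q ∧ ◇q) ∨ ◇((¬p ∧ q) ∧ ¬q)):
1. ¬((¬q ∧ ◇q) ∨ ◇((¬p ∧ q) ∧ ¬q)), w0
2. ¬(¬q ∧ ◇q), w0   [¬∨-rule on 1]
3. ¬◇((¬p ∧ q) ∧ ¬q), w0   [¬∨-rule on 1]
4. ¬((¬p ∧ q) ∧ ¬q), w0   [¬◇-rule on 3 via w0Rw0]
5. ¬◇q, w0   [¬∧-rule on 2 (branches; this branch)]
6. ¬q, w0   [¬◇-rule on 5 via w0Rw0]
7. ¬(¬p ∧ q), w0   [¬∧-rule on 4 (branches; this branch)]
Accessibility: w0Rw0
The negation has an open branch (countermodel exists).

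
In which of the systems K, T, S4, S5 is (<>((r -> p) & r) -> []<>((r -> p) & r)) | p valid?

S5-tableau for the negation ~((<>((r -> p) & r) -> []<>((r -> p) & r)) | p):
1. ~((<>((r -> p) & r) -> []<>((r -> p) & r)) | p), 0
2. ~(<>((r -> p) & r) -> []<>((r -> p) & r)), 0   [~|-rule on 1]
3. ~p, 0   [~|-rule on 1]
4. <>((r -> p) & r), 0   [~->-rule on 2]
5. ~[]<>((r -> p) & r), 0   [~->-rule on 2]
6. (r -> p) & r, 1   [<>-rule on 4: fresh world 1, 0R1]
7. r -> p, 1   [&-rule on 6]
8. r, 1   [&-rule on 6]
9. p, 1   [->-rule on 7 (branches; this branch)]
10. ~<>((r -> p) & r), 2   [~[]-rule on 5: fresh world 2, 0R2]
11. ~((r -> p) & r), 0   [~<>-rule on 10 via 2R0]
12. ~((r -> p) & r), 1   [~<>-rule on 10 via 2R1]
13. ~((r -> p) & r), 2   [~<>-rule on 10 via 2R2]
14. ~(r -> p), 0   [~&-rule on 11 (branches; this branch)]
15. r, 0   [~->-rule on 14]
16. ~(r -> p), 1   [~&-rule on 12 (branches; this branch)]
17. ~p, 1   [~->-rule on 16]
Accessibility: 0R0, 0R1, 0R2, 1R0, 1R1, 1R2, 2R0, 2R1, 2R2
Branch closes: p and ~p both at 1.
Every branch closes (one shown): valid in S5.
S4-tableau for the negation ~((<>((r -> p) & r) -> []<>((r -> p) & r)) | p):
1. ~((<>((r -> p) & r) -> []<>((r -> p) & r)) | p), 0
2. ~(<>((r -> p) & r) -> []<>((r -> p) & r)), 0   [~|-rule on 1]
3. ~p, 0   [~|-rule on 1]
4. <>((r -> p) & r), 0   [~->-rule on 2]
5. ~[]<>((r -> p) & r), 0   [~->-rule on 2]
6. (r -> p) & r, 1   [<>-rule on 4: fresh world 1, 0R1]
7. r -> p, 1   [&-rule on 6]
8. r, 1   [&-rule on 6]
9. p, 1   [->-rule on 7 (branches; this branch)]
10. ~<>((r -> p) & r), 2   [~[]-rule on 5: fresh world 2, 0R2]
11. ~((r -> p) & r), 2   [~<>-rule on 10 via 2R2]
12. ~r, 2   [~&-rule on 11 (branches; this branch)]
Accessibility: 0R0, 0R1, 0R2, 1R1, 2R2
Complete open branch: countermodel on an S4-frame, so not valid in S4, nor in K, T (the same frame is also a K-frame and a T-frame).

S5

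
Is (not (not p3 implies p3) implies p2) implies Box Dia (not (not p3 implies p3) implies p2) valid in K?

No, not valid

Tableau for the negation not ((not (not p3 implies p3) implies p2) implies Box Dia (not (not p3 implies p3) implies p2)):
1. not ((not (not p3 implies p3) implies p2) implies Box Dia (not (not p3 implies p3) implies p2)), 0
2. not (not p3 implies p3) implies p2, 0
3. not Box Dia (not (not p3 implies p3) implies p2), 0
4. p2, 0
5. not Dia (not (not p3 implies p3) implies p2), 1
Accessibility: 0R1
The negation has an open branch (countermodel exists).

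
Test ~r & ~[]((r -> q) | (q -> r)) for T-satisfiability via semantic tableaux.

1. ~r & ~[]((r -> q) | (q -> r)), w0
2. ~r, w0
3. ~[]((r -> q) | (q -> r)), w0
4. ~((r -> q) | (q -> r)), w1
5. ~(r -> q), w1
6. ~(q -> r), w1
7. r, w1
8. ~q, w1
9. q, w1
10. ~r, w1
Accessibility: w0Rw0, w0Rw1, w1Rw1
Branch closes: q and ~q both at w1.
Every branch closes; the branch above is one of them.

Unsatisfiable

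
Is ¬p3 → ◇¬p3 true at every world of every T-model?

Valid in T

Tableau for the negation ¬(¬p3 → ◇¬p3):
1. ¬(¬p3 → ◇¬p3), u
2. ¬p3, u
3. ¬◇¬p3, u
4. p3, u
Accessibility: uRu
Branch closes: p3 and ¬p3 both at u.
All branches of the negation close; one closing branch shown above.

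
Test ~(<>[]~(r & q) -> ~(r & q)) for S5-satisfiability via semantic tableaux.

Unsatisfiable

1. ~(<>[]~(r & q) -> ~(r & q)), 0
2. <>[]~(r & q), 0
3. r & q, 0
4. r, 0
5. q, 0
6. []~(r & q), 1
7. ~(r & q), 0
8. ~(r & q), 1
9. ~q, 0
Accessibility: 0R0, 0R1, 1R0, 1R1
Branch closes: q and ~q both at 0.
All branches of the tableau close; one closing branch shown above.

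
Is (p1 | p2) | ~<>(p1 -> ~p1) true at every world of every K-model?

Tableau for the negation ~((p1 | p2) | ~<>(p1 -> ~p1)):
1. ~((p1 | p2) | ~<>(p1 -> ~p1)), u
2. ~(p1 | p2), u
3. <>(p1 -> ~p1), u
4. ~p1, u
5. ~p2, u
6. p1 -> ~p1, v
7. ~p1, v
Accessibility: uRv
The negation has an open branch (countermodel exists).

Not valid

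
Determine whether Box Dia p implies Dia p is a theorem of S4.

Tableau for the negation not (Box Dia p implies Dia p):
1. not (Box Dia p implies Dia p), 0
2. Box Dia p, 0
3. not Dia p, 0
4. Dia p, 0
5. not p, 0
6. p, 1
7. Dia p, 1
8. not p, 1
Accessibility: 0R0, 0R1, 1R1
Branch closes: p and not p both at 1.
All branches of the negation close; one closing branch shown above.

Valid in S4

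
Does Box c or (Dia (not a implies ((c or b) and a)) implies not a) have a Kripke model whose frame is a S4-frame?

1. Box c or (Dia (not a implies ((c or b) and a)) implies not a), w0
2. Dia (not a implies ((c or b) and a)) implies not a, w0
3. not a, w0
Accessibility: w0Rw0

Satisfiable (open branch found)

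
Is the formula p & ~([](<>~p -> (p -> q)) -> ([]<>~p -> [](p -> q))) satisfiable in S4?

1. p & ~([](<>~p -> (p -> q)) -> ([]<>~p -> [](p -> q))), 0
2. p, 0
3. ~([](<>~p -> (p -> q)) -> ([]<>~p -> [](p -> q))), 0
4. [](<>~p -> (p -> q)), 0
5. ~([]<>~p -> [](p -> q)), 0
6. []<>~p, 0
7. ~[](p -> q), 0
8. <>~p -> (p -> q), 0
9. <>~p, 0
10. p -> q, 0
11. q, 0
12. ~(p -> q), 1
13. p, 1
14. ~q, 1
15. <>~p -> (p -> q), 1
16. <>~p, 1
17. ~<>~p, 1
18. ~p, 2
19. <>~p -> (p -> q), 2
20. <>~p, 2
21. p -> q, 2
22. q, 2
23. ~p, 3
24. <>~p -> (p -> q), 3
25. <>~p, 3
26. p, 3
Accessibility: 0R0, 0R1, 0R2, 0R3, 1R1, 1R3, 2R2, 3R3
Branch closes: p and ~p both at 3.
(One branch shown.) All branches close.

Unsatisfiable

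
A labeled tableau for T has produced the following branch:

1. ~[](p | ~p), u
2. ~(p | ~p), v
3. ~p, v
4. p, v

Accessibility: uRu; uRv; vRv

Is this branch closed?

Closed

Both p and ~p appear at v.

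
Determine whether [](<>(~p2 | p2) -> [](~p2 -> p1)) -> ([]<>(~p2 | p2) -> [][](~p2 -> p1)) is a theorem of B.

Valid in B

Tableau for the negation ~([](<>(~p2 | p2) -> [](~p2 -> p1)) -> ([]<>(~p2 | p2) -> [][](~p2 -> p1))):
1. ~([](<>(~p2 | p2) -> [](~p2 -> p1)) -> ([]<>(~p2 | p2) -> [][](~p2 -> p1))), 0
2. [](<>(~p2 | p2) -> [](~p2 -> p1)), 0
3. ~([]<>(~p2 | p2) -> [][](~p2 -> p1)), 0
4. []<>(~p2 | p2), 0
5. ~[][](~p2 -> p1), 0
6. <>(~p2 | p2) -> [](~p2 -> p1), 0
7. <>(~p2 | p2), 0
8. [](~p2 -> p1), 0
9. ~p2 -> p1, 0
10. p1, 0
11. ~[](~p2 -> p1), 1
12. <>(~p2 | p2) -> [](~p2 -> p1), 1
13. <>(~p2 | p2), 1
14. ~p2 -> p1, 1
15. [](~p2 -> p1), 1
16. p1, 1
17. ~p2 | p2, 2
18. <>(~p2 | p2) -> [](~p2 -> p1), 2
19. <>(~p2 | p2), 2
20. ~p2 -> p1, 2
21. p2, 2
22. [](~p2 -> p1), 2
23. p1, 2
24. ~(~p2 -> p1), 3
25. ~p2, 3
26. ~p1, 3
27. ~p2 -> p1, 3
28. p1, 3
Accessibility: 0R0, 0R1, 0R2, 1R0, 1R1, 1R3, 2R0, 2R2, 3R1, 3R3
Branch closes: p1 and ~p1 both at 3.
Every branch of the negation's tableau closes; the branch above is one of them.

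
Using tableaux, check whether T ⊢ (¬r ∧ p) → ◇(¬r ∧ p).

Yes, valid

Tableau for the negation ¬((¬r ∧ p) → ◇(¬r ∧ p)):
1. ¬((¬r ∧ p) → ◇(¬r ∧ p)), 0
2. ¬r ∧ p, 0   [¬→-rule on 1]
3. ¬◇(¬r ∧ p), 0   [¬→-rule on 1]
4. ¬r, 0   [∧-rule on 2]
5. p, 0   [∧-rule on 2]
6. ¬(¬r ∧ p), 0   [¬◇-rule on 3 via 0R0]
7. ¬p, 0   [¬∧-rule on 6 (branches; this branch)]
Accessibility: 0R0
Branch closes: p and ¬p both at 0.
Every branch of the negation's tableau closes; the branch above is one of them.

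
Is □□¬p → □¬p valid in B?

Valid

Tableau for the negation ¬(□□¬p → □¬p):
1. ¬(□□¬p → □¬p), u
2. □□¬p, u
3. ¬□¬p, u
4. □¬p, u
5. ¬p, u
6. p, v
7. □¬p, v
8. ¬p, v
Accessibility: uRu, uRv, vRu, vRv
Branch closes: p and ¬p both at v.
Every branch of the negation's tableau closes; the branch above is one of them.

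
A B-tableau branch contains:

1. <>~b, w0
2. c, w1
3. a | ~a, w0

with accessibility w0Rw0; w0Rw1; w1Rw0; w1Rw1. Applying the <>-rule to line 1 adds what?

a fresh world w2 with w0Rw2, and ~b at w2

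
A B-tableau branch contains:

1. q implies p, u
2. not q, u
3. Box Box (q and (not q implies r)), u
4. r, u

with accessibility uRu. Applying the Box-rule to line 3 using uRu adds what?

Box (q and (not q implies r)), u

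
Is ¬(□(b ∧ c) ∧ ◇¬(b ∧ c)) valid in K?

Valid in K

Tableau for the negation □(b ∧ c) ∧ ◇¬(b ∧ c):
1. □(b ∧ c) ∧ ◇¬(b ∧ c), u
2. □(b ∧ c), u
3. ◇¬(b ∧ c), u
4. ¬(b ∧ c), v
5. b ∧ c, v
6. b, v
7. c, v
8. ¬c, v
Accessibility: uRv
Branch closes: c and ¬c both at v.
Every branch of the negation's tableau closes; the branch above is one of them.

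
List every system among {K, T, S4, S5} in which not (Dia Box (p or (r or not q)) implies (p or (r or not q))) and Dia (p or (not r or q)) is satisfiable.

S5-tableau for the formula:
1. not (Dia Box (p or (r or not q)) implies (p or (r or not q))) and Dia (p or (not r or q)), u
2. not (Dia Box (p or (r or not q)) implies (p or (r or not q))), u
3. Dia (p or (not r or q)), u
4. Dia Box (p or (r or not q)), u
5. not (p or (r or not q)), u
6. not p, u
7. not (r or not q), u
8. not r, u
9. q, u
10. p or (not r or q), v
11. not r or q, v
12. q, v
13. Box (p or (r or not q)), w
14. p or (r or not q), u
15. p or (r or not q), v
16. p or (r or not q), w
17. r or not q, u
18. r or not q, v
19. r or not q, w
20. not q, u
Accessibility: uRu, uRv, uRw, vRu, vRv, vRw, wRu, wRv, wRw
Branch closes: q and not q both at u.
Every branch closes (one shown): unsatisfiable in S5.
S4-tableau for the formula:
1. not (Dia Box (p or (r or not q)) implies (p or (r or not q))) and Dia (p or (not r or q)), u
2. not (Dia Box (p or (r or not q)) implies (p or (r or not q))), u
3. Dia (p or (not r or q)), u
4. Dia Box (p or (r or not q)), u
5. not (p or (r or not q)), u
6. not p, u
7. not (r or not q), u
8. not r, u
9. q, u
10. p or (not r or q), v
11. not r or q, v
12. q, v
13. Box (p or (r or not q)), w
14. p or (r or not q), w
15. r or not q, w
16. not q, w
Accessibility: uRu, uRv, uRw, vRv, wRw
Complete open branch: satisfiable in S4, hence also in K, T (this S4-model is also a K-model and a T-model).

K, T, S4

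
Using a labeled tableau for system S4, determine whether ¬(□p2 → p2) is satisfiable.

1. ¬(□p2 → p2), 0
2. □p2, 0
3. ¬p2, 0
4. p2, 0
Accessibility: 0R0
Branch closes: p2 and ¬p2 both at 0.
All branches of the tableau close; one closing branch shown above.

No, unsatisfiable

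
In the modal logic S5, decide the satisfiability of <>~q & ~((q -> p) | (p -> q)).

Unsatisfiable

1. <>~q & ~((q -> p) | (p -> q)), 0
2. <>~q, 0   [&-rule on 1]
3. ~((q -> p) | (p -> q)), 0   [&-rule on 1]
4. ~(q -> p), 0   [~|-rule on 3]
5. ~(p -> q), 0   [~|-rule on 3]
6. q, 0   [~->-rule on 4]
7. ~p, 0   [~->-rule on 4]
8. p, 0   [~->-rule on 5]
9. ~q, 0   [~->-rule on 5]
Accessibility: 0R0
Branch closes: p and ~p both at 0.
All branches of the tableau close; one closing branch shown above.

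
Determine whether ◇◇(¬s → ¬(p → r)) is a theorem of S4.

No, not valid

Tableau for the negation ¬◇◇(¬s → ¬(p → r)):
1. ¬◇◇(¬s → ¬(p → r)), w0
2. ¬◇(¬s → ¬(p → r)), w0   [¬◇-rule on 1 via w0Rw0]
3. ¬(¬s → ¬(p → r)), w0   [¬◇-rule on 2 via w0Rw0]
4. ¬s, w0   [¬→-rule on 3]
5. p → r, w0   [¬→-rule on 3]
6. r, w0   [→-rule on 5 (branches; this branch)]
Accessibility: w0Rw0
The negation has an open branch (countermodel exists).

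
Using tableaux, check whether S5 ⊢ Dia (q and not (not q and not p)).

Tableau for the negation not Dia (q and not (not q and not p)):
1. not Dia (q and not (not q and not p)), 0
2. not (q and not (not q and not p)), 0
3. not q and not p, 0
4. not q, 0
5. not p, 0
Accessibility: 0R0
The negation has an open branch (countermodel exists).

Not valid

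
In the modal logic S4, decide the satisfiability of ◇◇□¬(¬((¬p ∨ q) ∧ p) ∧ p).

1. ◇◇□¬(¬((¬p ∨ q) ∧ p) ∧ p), w0
2. ◇□¬(¬((¬p ∨ q) ∧ p) ∧ p), w1
3. □¬(¬((¬p ∨ q) ∧ p) ∧ p), w2
4. ¬(¬((¬p ∨ q) ∧ p) ∧ p), w2
5. ¬p, w2
Accessibility: w0Rw0, w0Rw1, w0Rw2, w1Rw1, w1Rw2, w2Rw2

Yes, satisfiable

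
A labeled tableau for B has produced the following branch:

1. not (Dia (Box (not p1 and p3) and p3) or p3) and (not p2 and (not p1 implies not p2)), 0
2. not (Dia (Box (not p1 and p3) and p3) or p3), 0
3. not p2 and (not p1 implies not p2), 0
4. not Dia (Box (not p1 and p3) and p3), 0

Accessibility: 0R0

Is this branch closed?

There is no literal clash: for every atom and world, at most one sign appears.

No, open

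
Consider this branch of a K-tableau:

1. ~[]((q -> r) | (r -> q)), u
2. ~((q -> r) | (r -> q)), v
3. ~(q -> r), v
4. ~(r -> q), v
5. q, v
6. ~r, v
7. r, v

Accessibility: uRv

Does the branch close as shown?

Closed

Both r and ~r appear at v.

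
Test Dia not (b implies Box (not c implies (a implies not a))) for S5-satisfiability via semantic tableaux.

1. Dia not (b implies Box (not c implies (a implies not a))), 0
2. not (b implies Box (not c implies (a implies not a))), 1
3. b, 1
4. not Box (not c implies (a implies not a)), 1
5. not (not c implies (a implies not a)), 2
6. not c, 2
7. not (a implies not a), 2
8. a, 2
Accessibility: 0R0, 0R1, 0R2, 1R0, 1R1, 1R2, 2R0, 2R1, 2R2

Satisfiable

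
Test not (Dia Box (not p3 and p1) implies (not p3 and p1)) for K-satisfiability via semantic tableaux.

1. not (Dia Box (not p3 and p1) implies (not p3 and p1)), 0
2. Dia Box (not p3 and p1), 0
3. not (not p3 and p1), 0
4. not p1, 0
5. Box (not p3 and p1), 1
Accessibility: 0R1

Yes, satisfiable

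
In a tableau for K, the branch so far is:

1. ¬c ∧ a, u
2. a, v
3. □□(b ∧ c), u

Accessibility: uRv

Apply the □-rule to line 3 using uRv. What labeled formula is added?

□(b ∧ c), v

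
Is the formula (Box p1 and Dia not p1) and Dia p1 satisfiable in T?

1. (Box p1 and Dia not p1) and Dia p1, u
2. Box p1 and Dia not p1, u   [and-rule on 1]
3. Dia p1, u   [and-rule on 1]
4. Box p1, u   [and-rule on 2]
5. Dia not p1, u   [and-rule on 2]
6. p1, u   [Box-rule on 4 via uRu]
7. p1, v   [Dia-rule on 3: fresh world v, uRv]
8. not p1, w   [Dia-rule on 5: fresh world w, uRw]
9. p1, w   [Box-rule on 4 via uRw]
Accessibility: uRu, uRv, uRw, vRv, wRw
Branch closes: p1 and not p1 both at w.
Every branch closes; the branch above is one of them.

Unsatisfiable (every branch closes)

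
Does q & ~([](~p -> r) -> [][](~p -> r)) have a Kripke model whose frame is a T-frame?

Satisfiable (open branch found)

1. q & ~([](~p -> r) -> [][](~p -> r)), u
2. q, u
3. ~([](~p -> r) -> [][](~p -> r)), u
4. [](~p -> r), u
5. ~[][](~p -> r), u
6. ~p -> r, u
7. r, u
8. ~[](~p -> r), v
9. ~p -> r, v
10. r, v
11. ~(~p -> r), w
12. ~p, w
13. ~r, w
Accessibility: uRu, uRv, vRv, vRw, wRw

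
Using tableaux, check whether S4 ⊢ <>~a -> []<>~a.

Tableau for the negation ~(<>~a -> []<>~a):
1. ~(<>~a -> []<>~a), 0
2. <>~a, 0
3. ~[]<>~a, 0
4. ~a, 1
5. ~<>~a, 2
6. a, 2
Accessibility: 0R0, 0R1, 0R2, 1R1, 2R2
The negation has an open branch (countermodel exists).

Not valid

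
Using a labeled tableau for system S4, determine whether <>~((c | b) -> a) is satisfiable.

Satisfiable (open branch found)

1. <>~((c | b) -> a), u
2. ~((c | b) -> a), v
3. c | b, v
4. ~a, v
5. b, v
Accessibility: uRu, uRv, vRv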